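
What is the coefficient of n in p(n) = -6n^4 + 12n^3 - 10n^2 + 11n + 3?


Read off the coefficient of n: 11


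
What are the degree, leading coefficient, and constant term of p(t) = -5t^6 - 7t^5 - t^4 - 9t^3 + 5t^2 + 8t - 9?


Highest power of t is 6, with coefficient -5. Constant term is -9.
Degree = 6, leading coefficient = -5, constant term = -9


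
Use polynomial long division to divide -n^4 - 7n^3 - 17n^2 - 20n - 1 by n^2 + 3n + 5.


(-n^4 - 7n^3 - 17n^2 - 20n - 1) / (n^2 + 3n + 5)
Step 1: -n^2 * (n^2 + 3n + 5) = -n^4 - 3n^3 - 5n^2; subtract.
Step 2: -4n * (n^2 + 3n + 5) = -4n^3 - 12n^2 - 20n; subtract.
Step 3: 0 * (n^2 + 3n + 5) = 0; subtract.
Quotient: -n^2 - 4n, Remainder: -1


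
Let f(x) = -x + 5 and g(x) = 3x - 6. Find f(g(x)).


Substitute g(x) into f:
f(g(x)) = -1*(3x - 6) + 5
Expand and combine: -3x + 11


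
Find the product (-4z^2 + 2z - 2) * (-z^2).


Distribute each term of the first polynomial:
  (-4z^2)(-z^2) = 4z^4
  (2z)(-z^2) = -2z^3
  (-2)(-z^2) = 2z^2
Sum: 4z^4 - 2z^3 + 2z^2


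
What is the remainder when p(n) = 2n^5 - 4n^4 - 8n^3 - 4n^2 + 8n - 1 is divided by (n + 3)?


By the Remainder Theorem, the remainder equals p(-3):
  2*(-3)^5 = -486
  -4*(-3)^4 = -324
  -8*(-3)^3 = 216
  -4*(-3)^2 = -36
  8*(-3)^1 = -24
  constant: -1
Sum: -486 - 324 + 216 - 36 - 24 - 1 = -655


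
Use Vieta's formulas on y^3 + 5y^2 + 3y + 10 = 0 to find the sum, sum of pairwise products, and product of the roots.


Monic cubic y^3+by^2+cy+d=0: sum=-b, pairwise sum=c, product=-d.
b=5, c=3, d=10
r1+r2+r3 = -5
r1r2+r1r3+r2r3 = 3
r1r2r3 = -10


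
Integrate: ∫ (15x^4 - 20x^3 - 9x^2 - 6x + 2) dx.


Reverse power rule on each term:
  ∫ 15x^4 dx = 3x^5
  ∫ -20x^3 dx = -5x^4
  ∫ -9x^2 dx = -3x^3
  ∫ -6x dx = -3x^2
  ∫ 2 dx = 2x
F(x) = 3x^5 - 5x^4 - 3x^3 - 3x^2 + 2x + C


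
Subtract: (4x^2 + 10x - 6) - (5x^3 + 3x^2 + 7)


Distribute the minus sign:
  (4x^2 + 10x - 6)
- (5x^3 + 3x^2 + 7)
Negate second polynomial: -5x^3 - 3x^2 - 7
Add: -5x^3 + x^2 + 10x - 13


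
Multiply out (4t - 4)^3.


Expand (4t - 4)^3 by repeated multiplication:
  (4t - 4)^2 = 16t^2 - 32t + 16
= 64t^3 - 192t^2 + 192t - 64


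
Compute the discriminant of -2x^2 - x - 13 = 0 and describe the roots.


D = b^2 - 4ac = (-1)^2 - 4(-2)(-13) = 1 - 104 = -103
Since D < 0: two complex conjugate roots (no real roots)


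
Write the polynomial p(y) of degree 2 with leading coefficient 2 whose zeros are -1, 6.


p(y) = 2(y + 1)(y - 6)
Expand: 2y^2 - 10y - 12


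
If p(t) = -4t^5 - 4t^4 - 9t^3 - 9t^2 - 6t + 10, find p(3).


Using direct substitution:
  -4 * (3)^5 = -972
  -4 * (3)^4 = -324
  -9 * (3)^3 = -243
  -9 * (3)^2 = -81
  -6 * (3)^1 = -18
  constant: 10
Sum = -972 - 324 - 243 - 81 - 18 + 10 = -1628


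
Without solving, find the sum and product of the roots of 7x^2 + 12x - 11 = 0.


For ax^2+bx+c=0: sum = -b/a, product = c/a.
a=7, b=12, c=-11
Sum = -(12)/7 = -12/7
Product = (-11)/7 = -11/7


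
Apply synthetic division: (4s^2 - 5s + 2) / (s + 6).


Synthetic division with c = -6. Coefficients: 4, -5, 2
Bring down 4.
  4 * -6 = -24; -24 - 5 = -29
  -29 * -6 = 174; 174 + 2 = 176
Quotient: 4s - 29, Remainder: 176


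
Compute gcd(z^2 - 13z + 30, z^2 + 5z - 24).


Factor each:
  z^2 - 13z + 30 = (z - 3)(z - 10)
  z^2 + 5z - 24 = (z - 3)(z + 8)
Common monic factor: z - 3


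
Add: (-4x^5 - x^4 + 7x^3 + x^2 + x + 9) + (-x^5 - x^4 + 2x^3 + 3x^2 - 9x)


Align terms by degree and add:
  -4x^5 - x^4 + 7x^3 + x^2 + x + 9
  -x^5 - x^4 + 2x^3 + 3x^2 - 9x
= -5x^5 - 2x^4 + 9x^3 + 4x^2 - 8x + 9


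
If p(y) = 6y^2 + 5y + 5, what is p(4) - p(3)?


p(4) = 121
p(3) = 74
p(4) - p(3) = 121 - 74 = 47


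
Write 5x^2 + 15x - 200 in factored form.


Roots satisfy r1 + r2 = -b/a = -3 and r1*r2 = c/a = -40.
So r1 = -8, r2 = 5.
5x^2 + 15x - 200 = 5(x - r1)(x - r2) = 5(x + 8)(x - 5)


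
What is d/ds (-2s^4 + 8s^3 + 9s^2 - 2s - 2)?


Apply the power rule term by term:
  d/ds(-2s^4) = -8s^3
  d/ds(8s^3) = 24s^2
  d/ds(9s^2) = 18s
  d/ds(-2s) = -2
  d/ds(-2) = 0
p'(s) = -8s^3 + 24s^2 + 18s - 2


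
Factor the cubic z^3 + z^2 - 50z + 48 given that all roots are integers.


Try integer roots (divisors of 48). z=-8: p(-8)=0.
Divide out (z + 8): quotient is z^2 - 7z + 6.
Factor the quadratic: (z - 1)(z - 6)
Result: (z + 8)(z - 1)(z - 6)


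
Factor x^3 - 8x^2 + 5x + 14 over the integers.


Try integer roots (divisors of 14). x=2: p(2)=0.
Divide out (x - 2): quotient is x^2 - 6x - 7.
Factor the quadratic: (x + 1)(x - 7)
Result: (x - 2)(x + 1)(x - 7)


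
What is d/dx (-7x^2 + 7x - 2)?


Apply the power rule term by term:
  d/dx(-7x^2) = -14x
  d/dx(7x) = 7
  d/dx(-2) = 0
p'(x) = -14x + 7


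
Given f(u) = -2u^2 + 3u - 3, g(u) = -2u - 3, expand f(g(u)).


Substitute g(u) into f:
f(g(u)) = -2*(-2u - 3)^2 + 3*(-2u - 3) + (-3)
(-2u - 3)^2 = 4u^2 + 12u + 9
Expand and combine: -8u^2 - 30u - 30


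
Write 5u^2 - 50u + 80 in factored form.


Roots satisfy r1 + r2 = -b/a = 10 and r1*r2 = c/a = 16.
So r1 = 2, r2 = 8.
5u^2 - 50u + 80 = 5(u - r1)(u - r2) = 5(u - 2)(u - 8)


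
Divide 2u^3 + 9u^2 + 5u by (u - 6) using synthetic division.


Synthetic division with c = 6. Coefficients: 2, 9, 5, 0
Bring down 2.
  2 * 6 = 12; 12 + 9 = 21
  21 * 6 = 126; 126 + 5 = 131
  131 * 6 = 786; 786 + 0 = 786
Quotient: 2u^2 + 21u + 131, Remainder: 786


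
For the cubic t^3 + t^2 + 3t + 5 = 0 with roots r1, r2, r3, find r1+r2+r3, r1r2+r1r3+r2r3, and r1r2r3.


Monic cubic t^3+bt^2+ct+d=0: sum=-b, pairwise sum=c, product=-d.
b=1, c=3, d=5
r1+r2+r3 = -1
r1r2+r1r3+r2r3 = 3
r1r2r3 = -5


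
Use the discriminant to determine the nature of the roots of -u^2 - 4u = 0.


D = b^2 - 4ac = (-4)^2 - 4(-1)(0) = 16 = 16
Since D > 0: two distinct rational roots


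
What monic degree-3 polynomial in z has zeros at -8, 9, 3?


p(z) = (z + 8)(z - 9)(z - 3)
Expand: z^3 - 4z^2 - 69z + 216


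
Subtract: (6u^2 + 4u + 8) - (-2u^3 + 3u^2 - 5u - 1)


Distribute the minus sign:
  (6u^2 + 4u + 8)
- (-2u^3 + 3u^2 - 5u - 1)
Negate second polynomial: 2u^3 - 3u^2 + 5u + 1
Add: 2u^3 + 3u^2 + 9u + 9


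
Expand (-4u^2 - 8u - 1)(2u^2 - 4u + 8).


Distribute each term of the first polynomial:
  (-4u^2)(2u^2 - 4u + 8) = -8u^4 + 16u^3 - 32u^2
  (-8u)(2u^2 - 4u + 8) = -16u^3 + 32u^2 - 64u
  (-1)(2u^2 - 4u + 8) = -2u^2 + 4u - 8
Sum: -8u^4 - 2u^2 - 60u - 8


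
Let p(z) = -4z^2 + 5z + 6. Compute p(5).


Using direct substitution:
  -4 * (5)^2 = -100
  5 * (5)^1 = 25
  constant: 6
Sum = -100 + 25 + 6 = -69


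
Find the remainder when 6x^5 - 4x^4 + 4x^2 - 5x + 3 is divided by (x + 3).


By the Remainder Theorem, the remainder equals p(-3):
  6*(-3)^5 = -1458
  -4*(-3)^4 = -324
  0*(-3)^3 = 0
  4*(-3)^2 = 36
  -5*(-3)^1 = 15
  constant: 3
Sum: -1458 - 324 + 0 + 36 + 15 + 3 = -1728


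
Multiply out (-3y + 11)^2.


Expand (-3y + 11)^2 by repeated multiplication:
= 9y^2 - 66y + 121


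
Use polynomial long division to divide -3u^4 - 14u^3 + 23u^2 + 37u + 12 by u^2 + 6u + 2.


(-3u^4 - 14u^3 + 23u^2 + 37u + 12) / (u^2 + 6u + 2)
Step 1: -3u^2 * (u^2 + 6u + 2) = -3u^4 - 18u^3 - 6u^2; subtract.
Step 2: 4u * (u^2 + 6u + 2) = 4u^3 + 24u^2 + 8u; subtract.
Step 3: 5 * (u^2 + 6u + 2) = 5u^2 + 30u + 10; subtract.
Quotient: -3u^2 + 4u + 5, Remainder: -u + 2


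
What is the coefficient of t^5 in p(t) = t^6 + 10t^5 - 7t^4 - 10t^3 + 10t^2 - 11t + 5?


Read off the coefficient of t^5: 10


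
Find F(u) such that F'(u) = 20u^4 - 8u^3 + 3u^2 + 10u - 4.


Reverse power rule on each term:
  ∫ 20u^4 du = 4u^5
  ∫ -8u^3 du = -2u^4
  ∫ 3u^2 du = u^3
  ∫ 10u du = 5u^2
  ∫ -4 du = -4u
F(u) = 4u^5 - 2u^4 + u^3 + 5u^2 - 4u + C


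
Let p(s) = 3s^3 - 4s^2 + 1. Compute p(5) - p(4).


p(5) = 276
p(4) = 129
p(5) - p(4) = 276 - 129 = 147


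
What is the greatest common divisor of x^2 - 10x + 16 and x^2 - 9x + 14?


Factor each:
  x^2 - 10x + 16 = (x - 2)(x - 8)
  x^2 - 9x + 14 = (x - 2)(x - 7)
Common monic factor: x - 2


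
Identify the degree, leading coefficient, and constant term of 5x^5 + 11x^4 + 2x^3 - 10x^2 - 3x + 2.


Highest power of x is 5, with coefficient 5. Constant term is 2.
Degree = 5, leading coefficient = 5, constant term = 2


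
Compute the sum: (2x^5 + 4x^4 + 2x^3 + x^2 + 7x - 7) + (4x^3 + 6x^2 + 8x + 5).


Align terms by degree and add:
  2x^5 + 4x^4 + 2x^3 + x^2 + 7x - 7
+ 4x^3 + 6x^2 + 8x + 5
= 2x^5 + 4x^4 + 6x^3 + 7x^2 + 15x - 2


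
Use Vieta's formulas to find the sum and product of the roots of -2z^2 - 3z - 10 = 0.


For az^2+bz+c=0: sum = -b/a, product = c/a.
a=-2, b=-3, c=-10
Sum = -(-3)/-2 = -3/2
Product = (-10)/-2 = 5


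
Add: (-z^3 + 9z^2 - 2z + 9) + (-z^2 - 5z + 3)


Align terms by degree and add:
  -z^3 + 9z^2 - 2z + 9
  -z^2 - 5z + 3
= -z^3 + 8z^2 - 7z + 12


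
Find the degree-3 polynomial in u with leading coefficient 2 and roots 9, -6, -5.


p(u) = 2(u - 9)(u + 6)(u + 5)
Expand: 2u^3 + 4u^2 - 138u - 540


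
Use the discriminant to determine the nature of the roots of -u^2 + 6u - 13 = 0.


D = b^2 - 4ac = (6)^2 - 4(-1)(-13) = 36 - 52 = -16
Since D < 0: two complex conjugate roots (no real roots)


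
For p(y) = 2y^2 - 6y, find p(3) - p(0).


p(3) = 0
p(0) = 0
p(3) - p(0) = 0 = 0


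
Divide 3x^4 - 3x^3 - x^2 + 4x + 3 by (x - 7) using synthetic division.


Synthetic division with c = 7. Coefficients: 3, -3, -1, 4, 3
Bring down 3.
  3 * 7 = 21; 21 - 3 = 18
  18 * 7 = 126; 126 - 1 = 125
  125 * 7 = 875; 875 + 4 = 879
  879 * 7 = 6153; 6153 + 3 = 6156
Quotient: 3x^3 + 18x^2 + 125x + 879, Remainder: 6156


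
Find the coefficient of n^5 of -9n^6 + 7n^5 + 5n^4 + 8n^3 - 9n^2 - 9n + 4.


Read off the coefficient of n^5: 7


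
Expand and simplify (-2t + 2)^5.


Expand (-2t + 2)^5 by repeated multiplication:
  (-2t + 2)^2 = 4t^2 - 8t + 4
  (-2t + 2)^3 = -8t^3 + 24t^2 - 24t + 8
  (-2t + 2)^4 = 16t^4 - 64t^3 + 96t^2 - 64t + 16
= -32t^5 + 160t^4 - 320t^3 + 320t^2 - 160t + 32


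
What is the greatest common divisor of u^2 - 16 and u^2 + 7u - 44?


Factor each:
  u^2 - 16 = (u - 4)(u + 4)
  u^2 + 7u - 44 = (u - 4)(u + 11)
Common monic factor: u - 4


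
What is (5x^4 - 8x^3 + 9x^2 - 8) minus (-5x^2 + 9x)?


Distribute the minus sign:
  (5x^4 - 8x^3 + 9x^2 - 8)
- (-5x^2 + 9x)
Negate second polynomial: 5x^2 - 9x
Add: 5x^4 - 8x^3 + 14x^2 - 9x - 8


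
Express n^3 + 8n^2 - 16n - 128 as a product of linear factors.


Try integer roots (divisors of -128). n=-8: p(-8)=0.
Divide out (n + 8): quotient is n^2 - 16.
Factor the quadratic: (n - 4)(n + 4)
Result: (n + 8)(n - 4)(n + 4)


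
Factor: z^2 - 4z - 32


Roots satisfy r1 + r2 = -b/a = 4 and r1*r2 = c/a = -32.
So r1 = 8, r2 = -4.
z^2 - 4z - 32 = (z - r1)(z - r2) = (z - 8)(z + 4)


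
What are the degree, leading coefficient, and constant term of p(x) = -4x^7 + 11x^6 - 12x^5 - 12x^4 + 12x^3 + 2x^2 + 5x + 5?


Highest power of x is 7, with coefficient -4. Constant term is 5.
Degree = 7, leading coefficient = -4, constant term = 5


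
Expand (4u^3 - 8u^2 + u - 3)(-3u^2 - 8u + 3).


Distribute each term of the first polynomial:
  (4u^3)(-3u^2 - 8u + 3) = -12u^5 - 32u^4 + 12u^3
  (-8u^2)(-3u^2 - 8u + 3) = 24u^4 + 64u^3 - 24u^2
  (u)(-3u^2 - 8u + 3) = -3u^3 - 8u^2 + 3u
  (-3)(-3u^2 - 8u + 3) = 9u^2 + 24u - 9
Sum: -12u^5 - 8u^4 + 73u^3 - 23u^2 + 27u - 9


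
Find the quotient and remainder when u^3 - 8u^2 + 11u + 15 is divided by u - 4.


(u^3 - 8u^2 + 11u + 15) / (u - 4)
Step 1: u^2 * (u - 4) = u^3 - 4u^2; subtract.
Step 2: -4u * (u - 4) = -4u^2 + 16u; subtract.
Step 3: -5 * (u - 4) = -5u + 20; subtract.
Quotient: u^2 - 4u - 5, Remainder: -5


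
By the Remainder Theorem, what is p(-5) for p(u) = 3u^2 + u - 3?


By the Remainder Theorem, the remainder equals p(-5):
  3*(-5)^2 = 75
  1*(-5)^1 = -5
  constant: -3
Sum: 75 - 5 - 3 = 67


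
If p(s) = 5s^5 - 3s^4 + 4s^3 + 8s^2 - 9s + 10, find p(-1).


Using direct substitution:
  5 * (-1)^5 = -5
  -3 * (-1)^4 = -3
  4 * (-1)^3 = -4
  8 * (-1)^2 = 8
  -9 * (-1)^1 = 9
  constant: 10
Sum = -5 - 3 - 4 + 8 + 9 + 10 = 15


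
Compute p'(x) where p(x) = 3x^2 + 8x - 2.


Apply the power rule term by term:
  d/dx(3x^2) = 6x
  d/dx(8x) = 8
  d/dx(-2) = 0
p'(x) = 6x + 8


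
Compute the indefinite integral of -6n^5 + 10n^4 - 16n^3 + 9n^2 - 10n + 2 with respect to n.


Reverse power rule on each term:
  ∫ -6n^5 dn = -n^6
  ∫ 10n^4 dn = 2n^5
  ∫ -16n^3 dn = -4n^4
  ∫ 9n^2 dn = 3n^3
  ∫ -10n dn = -5n^2
  ∫ 2 dn = 2n
F(n) = -n^6 + 2n^5 - 4n^4 + 3n^3 - 5n^2 + 2n + C


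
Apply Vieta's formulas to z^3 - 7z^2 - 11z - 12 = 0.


Monic cubic z^3+bz^2+cz+d=0: sum=-b, pairwise sum=c, product=-d.
b=-7, c=-11, d=-12
r1+r2+r3 = 7
r1r2+r1r3+r2r3 = -11
r1r2r3 = 12


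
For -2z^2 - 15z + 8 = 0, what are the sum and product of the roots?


For az^2+bz+c=0: sum = -b/a, product = c/a.
a=-2, b=-15, c=8
Sum = -(-15)/-2 = -15/2
Product = (8)/-2 = -4


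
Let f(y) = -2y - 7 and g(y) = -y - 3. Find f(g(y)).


Substitute g(y) into f:
f(g(y)) = -2*(-y - 3) + (-7)
Expand and combine: 2y - 1


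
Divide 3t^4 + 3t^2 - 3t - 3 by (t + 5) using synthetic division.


Synthetic division with c = -5. Coefficients: 3, 0, 3, -3, -3
Bring down 3.
  3 * -5 = -15; -15 + 0 = -15
  -15 * -5 = 75; 75 + 3 = 78
  78 * -5 = -390; -390 - 3 = -393
  -393 * -5 = 1965; 1965 - 3 = 1962
Quotient: 3t^3 - 15t^2 + 78t - 393, Remainder: 1962


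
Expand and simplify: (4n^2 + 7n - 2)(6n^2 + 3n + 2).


Distribute each term of the first polynomial:
  (4n^2)(6n^2 + 3n + 2) = 24n^4 + 12n^3 + 8n^2
  (7n)(6n^2 + 3n + 2) = 42n^3 + 21n^2 + 14n
  (-2)(6n^2 + 3n + 2) = -12n^2 - 6n - 4
Sum: 24n^4 + 54n^3 + 17n^2 + 8n - 4


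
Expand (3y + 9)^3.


Expand (3y + 9)^3 by repeated multiplication:
  (3y + 9)^2 = 9y^2 + 54y + 81
= 27y^3 + 243y^2 + 729y + 729


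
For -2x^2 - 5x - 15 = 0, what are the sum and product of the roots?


For ax^2+bx+c=0: sum = -b/a, product = c/a.
a=-2, b=-5, c=-15
Sum = -(-5)/-2 = -5/2
Product = (-15)/-2 = 15/2


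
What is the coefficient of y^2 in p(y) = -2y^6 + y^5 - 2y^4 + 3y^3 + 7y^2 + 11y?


Read off the coefficient of y^2: 7


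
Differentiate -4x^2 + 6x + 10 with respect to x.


Apply the power rule term by term:
  d/dx(-4x^2) = -8x
  d/dx(6x) = 6
  d/dx(10) = 0
p'(x) = -8x + 6


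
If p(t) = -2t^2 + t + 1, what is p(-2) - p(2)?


p(-2) = -9
p(2) = -5
p(-2) - p(2) = -9 + 5 = -4


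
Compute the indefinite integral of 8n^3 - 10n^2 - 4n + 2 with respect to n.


Reverse power rule on each term:
  ∫ 8n^3 dn = 2n^4
  ∫ -10n^2 dn = -(10/3)n^3
  ∫ -4n dn = -2n^2
  ∫ 2 dn = 2n
F(n) = 2n^4 - (10/3)n^3 - 2n^2 + 2n + C


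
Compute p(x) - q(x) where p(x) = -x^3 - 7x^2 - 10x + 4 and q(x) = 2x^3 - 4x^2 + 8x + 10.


Distribute the minus sign:
  (-x^3 - 7x^2 - 10x + 4)
- (2x^3 - 4x^2 + 8x + 10)
Negate second polynomial: -2x^3 + 4x^2 - 8x - 10
Add: -3x^3 - 3x^2 - 18x - 6


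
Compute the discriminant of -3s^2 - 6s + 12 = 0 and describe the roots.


D = b^2 - 4ac = (-6)^2 - 4(-3)(12) = 36 + 144 = 180
Since D > 0: two distinct irrational roots


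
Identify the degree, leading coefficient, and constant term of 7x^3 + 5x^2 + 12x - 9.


Highest power of x is 3, with coefficient 7. Constant term is -9.
Degree = 3, leading coefficient = 7, constant term = -9


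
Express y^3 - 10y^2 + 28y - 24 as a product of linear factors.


Try integer roots (divisors of -24). y=6: p(6)=0.
Divide out (y - 6): quotient is y^2 - 4y + 4.
Factor the quadratic: (y - 2)(y - 2)
Result: (y - 6)(y - 2)(y - 2)


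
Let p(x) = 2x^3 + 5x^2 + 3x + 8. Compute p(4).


Using direct substitution:
  2 * (4)^3 = 128
  5 * (4)^2 = 80
  3 * (4)^1 = 12
  constant: 8
Sum = 128 + 80 + 12 + 8 = 228


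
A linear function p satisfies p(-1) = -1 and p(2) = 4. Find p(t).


p(t) = mt + b. Using p(-1)=-1, p(2)=4:
m = (-1 - 4)/(-1 - 2) = -5/-3 = 5/3
b = -1 - m*(-1) = -1 + 5/3 = 2/3
p(t) = (5/3)t + (2/3)


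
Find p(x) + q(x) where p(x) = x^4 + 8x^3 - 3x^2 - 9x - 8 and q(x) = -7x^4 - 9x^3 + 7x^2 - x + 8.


Align terms by degree and add:
  x^4 + 8x^3 - 3x^2 - 9x - 8
  -7x^4 - 9x^3 + 7x^2 - x + 8
= -6x^4 - x^3 + 4x^2 - 10x


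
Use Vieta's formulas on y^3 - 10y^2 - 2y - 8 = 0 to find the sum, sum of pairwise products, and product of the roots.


Monic cubic y^3+by^2+cy+d=0: sum=-b, pairwise sum=c, product=-d.
b=-10, c=-2, d=-8
r1+r2+r3 = 10
r1r2+r1r3+r2r3 = -2
r1r2r3 = 8


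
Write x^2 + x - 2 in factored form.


Roots satisfy r1 + r2 = -b/a = -1 and r1*r2 = c/a = -2.
So r1 = -2, r2 = 1.
x^2 + x - 2 = (x - r1)(x - r2) = (x + 2)(x - 1)


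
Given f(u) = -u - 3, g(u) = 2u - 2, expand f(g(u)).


Substitute g(u) into f:
f(g(u)) = -1*(2u - 2) + (-3)
Expand and combine: -2u - 1


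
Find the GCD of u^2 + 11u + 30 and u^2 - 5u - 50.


Factor each:
  u^2 + 11u + 30 = (u + 5)(u + 6)
  u^2 - 5u - 50 = (u + 5)(u - 10)
Common monic factor: u + 5


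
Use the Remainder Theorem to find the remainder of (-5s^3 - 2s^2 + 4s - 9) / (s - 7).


By the Remainder Theorem, the remainder equals p(7):
  -5*(7)^3 = -1715
  -2*(7)^2 = -98
  4*(7)^1 = 28
  constant: -9
Sum: -1715 - 98 + 28 - 9 = -1794


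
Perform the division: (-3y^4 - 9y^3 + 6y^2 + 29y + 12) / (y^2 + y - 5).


(-3y^4 - 9y^3 + 6y^2 + 29y + 12) / (y^2 + y - 5)
Step 1: -3y^2 * (y^2 + y - 5) = -3y^4 - 3y^3 + 15y^2; subtract.
Step 2: -6y * (y^2 + y - 5) = -6y^3 - 6y^2 + 30y; subtract.
Step 3: -3 * (y^2 + y - 5) = -3y^2 - 3y + 15; subtract.
Quotient: -3y^2 - 6y - 3, Remainder: 2y - 3


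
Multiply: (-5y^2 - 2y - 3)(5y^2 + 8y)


Distribute each term of the first polynomial:
  (-5y^2)(5y^2 + 8y) = -25y^4 - 40y^3
  (-2y)(5y^2 + 8y) = -10y^3 - 16y^2
  (-3)(5y^2 + 8y) = -15y^2 - 24y
Sum: -25y^4 - 50y^3 - 31y^2 - 24y


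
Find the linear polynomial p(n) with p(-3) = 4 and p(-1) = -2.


p(n) = mn + b. Using p(-3)=4, p(-1)=-2:
m = (4 + 2)/(-3 + 1) = 6/-2 = -3
b = 4 - m*(-3) = 4 - 9 = -5
p(n) = -3n - 5


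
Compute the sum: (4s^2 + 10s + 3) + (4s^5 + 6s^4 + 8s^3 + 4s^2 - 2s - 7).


Align terms by degree and add:
  4s^2 + 10s + 3
+ 4s^5 + 6s^4 + 8s^3 + 4s^2 - 2s - 7
= 4s^5 + 6s^4 + 8s^3 + 8s^2 + 8s - 4


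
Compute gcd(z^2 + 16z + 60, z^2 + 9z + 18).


Factor each:
  z^2 + 16z + 60 = (z + 6)(z + 10)
  z^2 + 9z + 18 = (z + 6)(z + 3)
Common monic factor: z + 6


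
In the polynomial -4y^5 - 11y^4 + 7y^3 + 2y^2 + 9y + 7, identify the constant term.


Read off the constant term: 7


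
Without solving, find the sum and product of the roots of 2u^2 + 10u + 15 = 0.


For au^2+bu+c=0: sum = -b/a, product = c/a.
a=2, b=10, c=15
Sum = -(10)/2 = -5
Product = (15)/2 = 15/2


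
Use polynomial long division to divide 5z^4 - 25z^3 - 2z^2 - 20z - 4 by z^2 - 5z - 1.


(5z^4 - 25z^3 - 2z^2 - 20z - 4) / (z^2 - 5z - 1)
Step 1: 5z^2 * (z^2 - 5z - 1) = 5z^4 - 25z^3 - 5z^2; subtract.
Step 2: 0 * (z^2 - 5z - 1) = 0; subtract.
Step 3: 3 * (z^2 - 5z - 1) = 3z^2 - 15z - 3; subtract.
Quotient: 5z^2 + 3, Remainder: -5z - 1


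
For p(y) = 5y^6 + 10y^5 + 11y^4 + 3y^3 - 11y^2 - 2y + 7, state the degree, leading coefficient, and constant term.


Highest power of y is 6, with coefficient 5. Constant term is 7.
Degree = 6, leading coefficient = 5, constant term = 7


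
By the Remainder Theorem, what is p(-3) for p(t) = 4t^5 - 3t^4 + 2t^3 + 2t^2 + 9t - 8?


By the Remainder Theorem, the remainder equals p(-3):
  4*(-3)^5 = -972
  -3*(-3)^4 = -243
  2*(-3)^3 = -54
  2*(-3)^2 = 18
  9*(-3)^1 = -27
  constant: -8
Sum: -972 - 243 - 54 + 18 - 27 - 8 = -1286


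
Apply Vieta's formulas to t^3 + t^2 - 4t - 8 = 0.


Monic cubic t^3+bt^2+ct+d=0: sum=-b, pairwise sum=c, product=-d.
b=1, c=-4, d=-8
r1+r2+r3 = -1
r1r2+r1r3+r2r3 = -4
r1r2r3 = 8


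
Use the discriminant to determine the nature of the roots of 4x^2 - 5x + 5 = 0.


D = b^2 - 4ac = (-5)^2 - 4(4)(5) = 25 - 80 = -55
Since D < 0: two complex conjugate roots (no real roots)


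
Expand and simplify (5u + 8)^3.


Expand (5u + 8)^3 by repeated multiplication:
  (5u + 8)^2 = 25u^2 + 80u + 64
= 125u^3 + 600u^2 + 960u + 512


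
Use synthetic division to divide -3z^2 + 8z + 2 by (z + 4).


Synthetic division with c = -4. Coefficients: -3, 8, 2
Bring down -3.
  -3 * -4 = 12; 12 + 8 = 20
  20 * -4 = -80; -80 + 2 = -78
Quotient: -3z + 20, Remainder: -78


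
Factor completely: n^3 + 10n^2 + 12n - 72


Try integer roots (divisors of -72). n=-6: p(-6)=0.
Divide out (n + 6): quotient is n^2 + 4n - 12.
Factor the quadratic: (n + 6)(n - 2)
Result: (n + 6)(n + 6)(n - 2)


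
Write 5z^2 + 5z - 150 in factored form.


Roots satisfy r1 + r2 = -b/a = -1 and r1*r2 = c/a = -30.
So r1 = -6, r2 = 5.
5z^2 + 5z - 150 = 5(z - r1)(z - r2) = 5(z + 6)(z - 5)


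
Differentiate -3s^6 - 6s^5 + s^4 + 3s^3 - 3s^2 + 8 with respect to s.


Apply the power rule term by term:
  d/ds(-3s^6) = -18s^5
  d/ds(-6s^5) = -30s^4
  d/ds(s^4) = 4s^3
  d/ds(3s^3) = 9s^2
  d/ds(-3s^2) = -6s
  d/ds(8) = 0
p'(s) = -18s^5 - 30s^4 + 4s^3 + 9s^2 - 6s


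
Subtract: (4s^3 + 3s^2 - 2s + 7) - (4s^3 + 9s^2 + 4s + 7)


Distribute the minus sign:
  (4s^3 + 3s^2 - 2s + 7)
- (4s^3 + 9s^2 + 4s + 7)
Negate second polynomial: -4s^3 - 9s^2 - 4s - 7
Add: -6s^2 - 6s


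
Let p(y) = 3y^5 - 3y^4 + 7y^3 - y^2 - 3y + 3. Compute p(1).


Using direct substitution:
  3 * (1)^5 = 3
  -3 * (1)^4 = -3
  7 * (1)^3 = 7
  -1 * (1)^2 = -1
  -3 * (1)^1 = -3
  constant: 3
Sum = 3 - 3 + 7 - 1 - 3 + 3 = 6


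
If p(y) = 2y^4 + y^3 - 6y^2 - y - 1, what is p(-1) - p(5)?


p(-1) = -5
p(5) = 1219
p(-1) - p(5) = -5 - 1219 = -1224


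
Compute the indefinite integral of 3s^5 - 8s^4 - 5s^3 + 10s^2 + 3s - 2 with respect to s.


Reverse power rule on each term:
  ∫ 3s^5 ds = (1/2)s^6
  ∫ -8s^4 ds = -(8/5)s^5
  ∫ -5s^3 ds = -(5/4)s^4
  ∫ 10s^2 ds = (10/3)s^3
  ∫ 3s ds = (3/2)s^2
  ∫ -2 ds = -2s
F(s) = (1/2)s^6 - (8/5)s^5 - (5/4)s^4 + (10/3)s^3 + (3/2)s^2 - 2s + C


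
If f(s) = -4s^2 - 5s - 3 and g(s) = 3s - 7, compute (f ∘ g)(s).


Substitute g(s) into f:
f(g(s)) = -4*(3s - 7)^2 + (-5)*(3s - 7) + (-3)
(3s - 7)^2 = 9s^2 - 42s + 49
Expand and combine: -36s^2 + 153s - 164


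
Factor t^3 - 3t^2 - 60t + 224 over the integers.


Try integer roots (divisors of 224). t=-8: p(-8)=0.
Divide out (t + 8): quotient is t^2 - 11t + 28.
Factor the quadratic: (t - 7)(t - 4)
Result: (t + 8)(t - 7)(t - 4)


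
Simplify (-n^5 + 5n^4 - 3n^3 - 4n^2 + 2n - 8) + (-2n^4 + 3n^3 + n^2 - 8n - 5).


Align terms by degree and add:
  -n^5 + 5n^4 - 3n^3 - 4n^2 + 2n - 8
  -2n^4 + 3n^3 + n^2 - 8n - 5
= -n^5 + 3n^4 - 3n^2 - 6n - 13


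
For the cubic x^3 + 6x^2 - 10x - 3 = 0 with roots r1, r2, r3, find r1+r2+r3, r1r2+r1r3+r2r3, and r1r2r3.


Monic cubic x^3+bx^2+cx+d=0: sum=-b, pairwise sum=c, product=-d.
b=6, c=-10, d=-3
r1+r2+r3 = -6
r1r2+r1r3+r2r3 = -10
r1r2r3 = 3


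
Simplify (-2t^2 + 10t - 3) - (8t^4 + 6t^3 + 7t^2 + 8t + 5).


Distribute the minus sign:
  (-2t^2 + 10t - 3)
- (8t^4 + 6t^3 + 7t^2 + 8t + 5)
Negate second polynomial: -8t^4 - 6t^3 - 7t^2 - 8t - 5
Add: -8t^4 - 6t^3 - 9t^2 + 2t - 8


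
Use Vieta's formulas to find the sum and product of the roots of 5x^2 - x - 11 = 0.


For ax^2+bx+c=0: sum = -b/a, product = c/a.
a=5, b=-1, c=-11
Sum = -(-1)/5 = 1/5
Product = (-11)/5 = -11/5


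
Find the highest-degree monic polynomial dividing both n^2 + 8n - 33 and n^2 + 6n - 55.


Factor each:
  n^2 + 8n - 33 = (n + 11)(n - 3)
  n^2 + 6n - 55 = (n + 11)(n - 5)
Common monic factor: n + 11


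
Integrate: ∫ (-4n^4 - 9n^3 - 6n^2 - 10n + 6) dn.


Reverse power rule on each term:
  ∫ -4n^4 dn = -(4/5)n^5
  ∫ -9n^3 dn = -(9/4)n^4
  ∫ -6n^2 dn = -2n^3
  ∫ -10n dn = -5n^2
  ∫ 6 dn = 6n
F(n) = -(4/5)n^5 - (9/4)n^4 - 2n^3 - 5n^2 + 6n + C


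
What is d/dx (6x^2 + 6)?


Apply the power rule term by term:
  d/dx(6x^2) = 12x
  d/dx(6) = 0
p'(x) = 12x


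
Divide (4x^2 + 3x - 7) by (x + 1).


(4x^2 + 3x - 7) / (x + 1)
Step 1: 4x * (x + 1) = 4x^2 + 4x; subtract.
Step 2: -1 * (x + 1) = -x - 1; subtract.
Quotient: 4x - 1, Remainder: -6


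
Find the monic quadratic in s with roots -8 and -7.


p(s) = (s + 8)(s + 7)
Expand: s^2 + 15s + 56


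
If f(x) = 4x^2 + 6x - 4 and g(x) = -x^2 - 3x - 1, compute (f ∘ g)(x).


Substitute g(x) into f:
f(g(x)) = 4*(-x^2 - 3x - 1)^2 + 6*(-x^2 - 3x - 1) + (-4)
(-x^2 - 3x - 1)^2 = x^4 + 6x^3 + 11x^2 + 6x + 1
Expand and combine: 4x^4 + 24x^3 + 38x^2 + 6x - 6


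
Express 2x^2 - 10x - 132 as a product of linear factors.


Roots satisfy r1 + r2 = -b/a = 5 and r1*r2 = c/a = -66.
So r1 = 11, r2 = -6.
2x^2 - 10x - 132 = 2(x - r1)(x - r2) = 2(x - 11)(x + 6)


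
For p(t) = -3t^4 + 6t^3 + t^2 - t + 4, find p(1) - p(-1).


p(1) = 7
p(-1) = -3
p(1) - p(-1) = 7 + 3 = 10


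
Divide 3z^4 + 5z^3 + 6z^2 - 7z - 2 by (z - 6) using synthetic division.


Synthetic division with c = 6. Coefficients: 3, 5, 6, -7, -2
Bring down 3.
  3 * 6 = 18; 18 + 5 = 23
  23 * 6 = 138; 138 + 6 = 144
  144 * 6 = 864; 864 - 7 = 857
  857 * 6 = 5142; 5142 - 2 = 5140
Quotient: 3z^3 + 23z^2 + 144z + 857, Remainder: 5140


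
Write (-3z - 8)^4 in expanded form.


Expand (-3z - 8)^4 by repeated multiplication:
  (-3z - 8)^2 = 9z^2 + 48z + 64
  (-3z - 8)^3 = -27z^3 - 216z^2 - 576z - 512
= 81z^4 + 864z^3 + 3456z^2 + 6144z + 4096


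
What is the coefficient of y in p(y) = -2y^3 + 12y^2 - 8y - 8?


Read off the coefficient of y: -8


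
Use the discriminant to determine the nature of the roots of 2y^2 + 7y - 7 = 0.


D = b^2 - 4ac = (7)^2 - 4(2)(-7) = 49 + 56 = 105
Since D > 0: two distinct irrational roots


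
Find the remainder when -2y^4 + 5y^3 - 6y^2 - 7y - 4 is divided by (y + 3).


By the Remainder Theorem, the remainder equals p(-3):
  -2*(-3)^4 = -162
  5*(-3)^3 = -135
  -6*(-3)^2 = -54
  -7*(-3)^1 = 21
  constant: -4
Sum: -162 - 135 - 54 + 21 - 4 = -334


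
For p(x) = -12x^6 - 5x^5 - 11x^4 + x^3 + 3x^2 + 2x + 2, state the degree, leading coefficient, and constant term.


Highest power of x is 6, with coefficient -12. Constant term is 2.
Degree = 6, leading coefficient = -12, constant term = 2


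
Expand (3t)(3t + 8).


Distribute each term of the first polynomial:
  (3t)(3t + 8) = 9t^2 + 24t
Sum: 9t^2 + 24t


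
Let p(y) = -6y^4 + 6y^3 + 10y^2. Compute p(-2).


Using direct substitution:
  -6 * (-2)^4 = -96
  6 * (-2)^3 = -48
  10 * (-2)^2 = 40
  0 * (-2)^1 = 0
  constant: 0
Sum = -96 - 48 + 40 + 0 + 0 = -104


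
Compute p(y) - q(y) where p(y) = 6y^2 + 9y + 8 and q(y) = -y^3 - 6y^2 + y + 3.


Distribute the minus sign:
  (6y^2 + 9y + 8)
- (-y^3 - 6y^2 + y + 3)
Negate second polynomial: y^3 + 6y^2 - y - 3
Add: y^3 + 12y^2 + 8y + 5


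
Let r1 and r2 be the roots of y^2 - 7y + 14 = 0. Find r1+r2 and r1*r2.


For ay^2+by+c=0: sum = -b/a, product = c/a.
a=1, b=-7, c=14
Sum = -(-7)/1 = 7
Product = (14)/1 = 14


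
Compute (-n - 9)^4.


Expand (-n - 9)^4 by repeated multiplication:
  (-n - 9)^2 = n^2 + 18n + 81
  (-n - 9)^3 = -n^3 - 27n^2 - 243n - 729
= n^4 + 36n^3 + 486n^2 + 2916n + 6561


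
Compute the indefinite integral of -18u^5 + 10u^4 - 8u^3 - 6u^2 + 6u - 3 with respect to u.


Reverse power rule on each term:
  ∫ -18u^5 du = -3u^6
  ∫ 10u^4 du = 2u^5
  ∫ -8u^3 du = -2u^4
  ∫ -6u^2 du = -2u^3
  ∫ 6u du = 3u^2
  ∫ -3 du = -3u
F(u) = -3u^6 + 2u^5 - 2u^4 - 2u^3 + 3u^2 - 3u + C


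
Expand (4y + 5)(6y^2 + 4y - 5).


Distribute each term of the first polynomial:
  (4y)(6y^2 + 4y - 5) = 24y^3 + 16y^2 - 20y
  (5)(6y^2 + 4y - 5) = 30y^2 + 20y - 25
Sum: 24y^3 + 46y^2 - 25


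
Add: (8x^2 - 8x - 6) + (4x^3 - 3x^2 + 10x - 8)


Align terms by degree and add:
  8x^2 - 8x - 6
+ 4x^3 - 3x^2 + 10x - 8
= 4x^3 + 5x^2 + 2x - 14


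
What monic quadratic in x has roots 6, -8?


p(x) = (x - 6)(x + 8)
Expand: x^2 + 2x - 48


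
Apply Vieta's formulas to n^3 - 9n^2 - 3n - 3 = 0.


Monic cubic n^3+bn^2+cn+d=0: sum=-b, pairwise sum=c, product=-d.
b=-9, c=-3, d=-3
r1+r2+r3 = 9
r1r2+r1r3+r2r3 = -3
r1r2r3 = 3


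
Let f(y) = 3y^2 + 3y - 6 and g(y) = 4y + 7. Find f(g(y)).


Substitute g(y) into f:
f(g(y)) = 3*(4y + 7)^2 + 3*(4y + 7) + (-6)
(4y + 7)^2 = 16y^2 + 56y + 49
Expand and combine: 48y^2 + 180y + 162


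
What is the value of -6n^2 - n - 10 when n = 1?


Using direct substitution:
  -6 * (1)^2 = -6
  -1 * (1)^1 = -1
  constant: -10
Sum = -6 - 1 - 10 = -17


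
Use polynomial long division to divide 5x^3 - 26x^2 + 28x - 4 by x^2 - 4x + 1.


(5x^3 - 26x^2 + 28x - 4) / (x^2 - 4x + 1)
Step 1: 5x * (x^2 - 4x + 1) = 5x^3 - 20x^2 + 5x; subtract.
Step 2: -6 * (x^2 - 4x + 1) = -6x^2 + 24x - 6; subtract.
Quotient: 5x - 6, Remainder: -x + 2


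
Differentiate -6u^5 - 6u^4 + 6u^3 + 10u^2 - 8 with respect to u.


Apply the power rule term by term:
  d/du(-6u^5) = -30u^4
  d/du(-6u^4) = -24u^3
  d/du(6u^3) = 18u^2
  d/du(10u^2) = 20u
  d/du(-8) = 0
p'(u) = -30u^4 - 24u^3 + 18u^2 + 20u


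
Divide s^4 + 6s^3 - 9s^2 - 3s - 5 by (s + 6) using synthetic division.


Synthetic division with c = -6. Coefficients: 1, 6, -9, -3, -5
Bring down 1.
  1 * -6 = -6; -6 + 6 = 0
  0 * -6 = 0; 0 - 9 = -9
  -9 * -6 = 54; 54 - 3 = 51
  51 * -6 = -306; -306 - 5 = -311
Quotient: s^3 - 9s + 51, Remainder: -311


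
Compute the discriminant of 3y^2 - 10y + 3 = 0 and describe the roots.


D = b^2 - 4ac = (-10)^2 - 4(3)(3) = 100 - 36 = 64
Since D > 0: two distinct rational roots


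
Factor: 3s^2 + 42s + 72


Roots satisfy r1 + r2 = -b/a = -14 and r1*r2 = c/a = 24.
So r1 = -12, r2 = -2.
3s^2 + 42s + 72 = 3(s - r1)(s - r2) = 3(s + 12)(s + 2)


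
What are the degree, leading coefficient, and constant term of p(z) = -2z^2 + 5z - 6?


Highest power of z is 2, with coefficient -2. Constant term is -6.
Degree = 2, leading coefficient = -2, constant term = -6


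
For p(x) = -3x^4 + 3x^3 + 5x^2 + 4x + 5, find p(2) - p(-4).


p(2) = 9
p(-4) = -891
p(2) - p(-4) = 9 + 891 = 900


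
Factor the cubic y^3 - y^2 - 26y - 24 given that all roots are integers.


Try integer roots (divisors of -24). y=6: p(6)=0.
Divide out (y - 6): quotient is y^2 + 5y + 4.
Factor the quadratic: (y + 4)(y + 1)
Result: (y - 6)(y + 4)(y + 1)


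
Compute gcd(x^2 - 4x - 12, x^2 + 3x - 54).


Factor each:
  x^2 - 4x - 12 = (x - 6)(x + 2)
  x^2 + 3x - 54 = (x - 6)(x + 9)
Common monic factor: x - 6


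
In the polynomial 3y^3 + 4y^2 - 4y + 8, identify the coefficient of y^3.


Read off the coefficient of y^3: 3


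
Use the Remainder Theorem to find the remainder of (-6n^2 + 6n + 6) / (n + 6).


By the Remainder Theorem, the remainder equals p(-6):
  -6*(-6)^2 = -216
  6*(-6)^1 = -36
  constant: 6
Sum: -216 - 36 + 6 = -246


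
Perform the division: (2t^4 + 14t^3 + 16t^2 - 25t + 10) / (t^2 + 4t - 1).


(2t^4 + 14t^3 + 16t^2 - 25t + 10) / (t^2 + 4t - 1)
Step 1: 2t^2 * (t^2 + 4t - 1) = 2t^4 + 8t^3 - 2t^2; subtract.
Step 2: 6t * (t^2 + 4t - 1) = 6t^3 + 24t^2 - 6t; subtract.
Step 3: -6 * (t^2 + 4t - 1) = -6t^2 - 24t + 6; subtract.
Quotient: 2t^2 + 6t - 6, Remainder: 5t + 4


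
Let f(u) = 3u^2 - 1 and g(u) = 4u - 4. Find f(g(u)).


Substitute g(u) into f:
f(g(u)) = 3*(4u - 4)^2 + (-1)
(4u - 4)^2 = 16u^2 - 32u + 16
Expand and combine: 48u^2 - 96u + 47


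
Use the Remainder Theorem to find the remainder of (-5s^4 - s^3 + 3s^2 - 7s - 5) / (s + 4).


By the Remainder Theorem, the remainder equals p(-4):
  -5*(-4)^4 = -1280
  -1*(-4)^3 = 64
  3*(-4)^2 = 48
  -7*(-4)^1 = 28
  constant: -5
Sum: -1280 + 64 + 48 + 28 - 5 = -1145


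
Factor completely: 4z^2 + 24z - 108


Roots satisfy r1 + r2 = -b/a = -6 and r1*r2 = c/a = -27.
So r1 = -9, r2 = 3.
4z^2 + 24z - 108 = 4(z - r1)(z - r2) = 4(z + 9)(z - 3)


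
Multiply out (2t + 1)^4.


Expand (2t + 1)^4 by repeated multiplication:
  (2t + 1)^2 = 4t^2 + 4t + 1
  (2t + 1)^3 = 8t^3 + 12t^2 + 6t + 1
= 16t^4 + 32t^3 + 24t^2 + 8t + 1


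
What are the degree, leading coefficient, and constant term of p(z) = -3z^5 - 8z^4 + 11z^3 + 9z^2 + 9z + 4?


Highest power of z is 5, with coefficient -3. Constant term is 4.
Degree = 5, leading coefficient = -3, constant term = 4


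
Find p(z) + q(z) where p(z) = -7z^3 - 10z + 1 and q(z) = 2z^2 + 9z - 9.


Align terms by degree and add:
  -7z^3 - 10z + 1
+ 2z^2 + 9z - 9
= -7z^3 + 2z^2 - z - 8


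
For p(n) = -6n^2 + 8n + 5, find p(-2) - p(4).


p(-2) = -35
p(4) = -59
p(-2) - p(4) = -35 + 59 = 24


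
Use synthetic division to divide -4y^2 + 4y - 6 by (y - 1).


Synthetic division with c = 1. Coefficients: -4, 4, -6
Bring down -4.
  -4 * 1 = -4; -4 + 4 = 0
  0 * 1 = 0; 0 - 6 = -6
Quotient: -4y, Remainder: -6


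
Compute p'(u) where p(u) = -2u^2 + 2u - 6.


Apply the power rule term by term:
  d/du(-2u^2) = -4u
  d/du(2u) = 2
  d/du(-6) = 0
p'(u) = -4u + 2


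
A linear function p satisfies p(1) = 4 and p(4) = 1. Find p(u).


p(u) = mu + b. Using p(1)=4, p(4)=1:
m = (4 - 1)/(1 - 4) = 3/-3 = -1
b = 4 - m*(1) = 4 + 1 = 5
p(u) = -u + 5


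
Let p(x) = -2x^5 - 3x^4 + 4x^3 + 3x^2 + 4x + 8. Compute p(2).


Using direct substitution:
  -2 * (2)^5 = -64
  -3 * (2)^4 = -48
  4 * (2)^3 = 32
  3 * (2)^2 = 12
  4 * (2)^1 = 8
  constant: 8
Sum = -64 - 48 + 32 + 12 + 8 + 8 = -52


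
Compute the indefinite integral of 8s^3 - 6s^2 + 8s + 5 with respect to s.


Reverse power rule on each term:
  ∫ 8s^3 ds = 2s^4
  ∫ -6s^2 ds = -2s^3
  ∫ 8s ds = 4s^2
  ∫ 5 ds = 5s
F(s) = 2s^4 - 2s^3 + 4s^2 + 5s + C


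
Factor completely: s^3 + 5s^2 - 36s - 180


Try integer roots (divisors of -180). s=6: p(6)=0.
Divide out (s - 6): quotient is s^2 + 11s + 30.
Factor the quadratic: (s + 5)(s + 6)
Result: (s - 6)(s + 5)(s + 6)


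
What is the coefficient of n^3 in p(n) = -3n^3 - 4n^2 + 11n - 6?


Read off the coefficient of n^3: -3


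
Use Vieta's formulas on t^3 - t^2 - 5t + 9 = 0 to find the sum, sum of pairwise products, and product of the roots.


Monic cubic t^3+bt^2+ct+d=0: sum=-b, pairwise sum=c, product=-d.
b=-1, c=-5, d=9
r1+r2+r3 = 1
r1r2+r1r3+r2r3 = -5
r1r2r3 = -9


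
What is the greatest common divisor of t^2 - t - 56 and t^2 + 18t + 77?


Factor each:
  t^2 - t - 56 = (t + 7)(t - 8)
  t^2 + 18t + 77 = (t + 7)(t + 11)
Common monic factor: t + 7


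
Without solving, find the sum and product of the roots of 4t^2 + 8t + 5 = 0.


For at^2+bt+c=0: sum = -b/a, product = c/a.
a=4, b=8, c=5
Sum = -(8)/4 = -2
Product = (5)/4 = 5/4


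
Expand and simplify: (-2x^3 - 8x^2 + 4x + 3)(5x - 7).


Distribute each term of the first polynomial:
  (-2x^3)(5x - 7) = -10x^4 + 14x^3
  (-8x^2)(5x - 7) = -40x^3 + 56x^2
  (4x)(5x - 7) = 20x^2 - 28x
  (3)(5x - 7) = 15x - 21
Sum: -10x^4 - 26x^3 + 76x^2 - 13x - 21


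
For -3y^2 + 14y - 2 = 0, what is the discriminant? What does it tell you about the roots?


D = b^2 - 4ac = (14)^2 - 4(-3)(-2) = 196 - 24 = 172
Since D > 0: two distinct irrational roots


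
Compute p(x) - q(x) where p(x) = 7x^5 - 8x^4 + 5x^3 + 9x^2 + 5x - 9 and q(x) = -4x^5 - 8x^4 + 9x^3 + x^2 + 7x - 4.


Distribute the minus sign:
  (7x^5 - 8x^4 + 5x^3 + 9x^2 + 5x - 9)
- (-4x^5 - 8x^4 + 9x^3 + x^2 + 7x - 4)
Negate second polynomial: 4x^5 + 8x^4 - 9x^3 - x^2 - 7x + 4
Add: 11x^5 - 4x^3 + 8x^2 - 2x - 5


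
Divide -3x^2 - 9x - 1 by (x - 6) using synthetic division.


Synthetic division with c = 6. Coefficients: -3, -9, -1
Bring down -3.
  -3 * 6 = -18; -18 - 9 = -27
  -27 * 6 = -162; -162 - 1 = -163
Quotient: -3x - 27, Remainder: -163


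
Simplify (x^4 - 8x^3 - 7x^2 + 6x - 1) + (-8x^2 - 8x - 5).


Align terms by degree and add:
  x^4 - 8x^3 - 7x^2 + 6x - 1
  -8x^2 - 8x - 5
= x^4 - 8x^3 - 15x^2 - 2x - 6


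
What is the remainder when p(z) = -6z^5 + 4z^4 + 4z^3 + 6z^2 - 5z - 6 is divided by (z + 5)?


By the Remainder Theorem, the remainder equals p(-5):
  -6*(-5)^5 = 18750
  4*(-5)^4 = 2500
  4*(-5)^3 = -500
  6*(-5)^2 = 150
  -5*(-5)^1 = 25
  constant: -6
Sum: 18750 + 2500 - 500 + 150 + 25 - 6 = 20919


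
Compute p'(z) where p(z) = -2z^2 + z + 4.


Apply the power rule term by term:
  d/dz(-2z^2) = -4z
  d/dz(z) = 1
  d/dz(4) = 0
p'(z) = -4z + 1


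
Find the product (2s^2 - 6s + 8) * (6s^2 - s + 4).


Distribute each term of the first polynomial:
  (2s^2)(6s^2 - s + 4) = 12s^4 - 2s^3 + 8s^2
  (-6s)(6s^2 - s + 4) = -36s^3 + 6s^2 - 24s
  (8)(6s^2 - s + 4) = 48s^2 - 8s + 32
Sum: 12s^4 - 38s^3 + 62s^2 - 32s + 32


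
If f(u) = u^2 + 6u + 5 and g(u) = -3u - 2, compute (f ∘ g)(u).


Substitute g(u) into f:
f(g(u)) = 1*(-3u - 2)^2 + 6*(-3u - 2) + 5
(-3u - 2)^2 = 9u^2 + 12u + 4
Expand and combine: 9u^2 - 6u - 3


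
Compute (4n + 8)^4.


Expand (4n + 8)^4 by repeated multiplication:
  (4n + 8)^2 = 16n^2 + 64n + 64
  (4n + 8)^3 = 64n^3 + 384n^2 + 768n + 512
= 256n^4 + 2048n^3 + 6144n^2 + 8192n + 4096


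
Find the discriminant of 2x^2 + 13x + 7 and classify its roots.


D = b^2 - 4ac = (13)^2 - 4(2)(7) = 169 - 56 = 113
Since D > 0: two distinct irrational roots


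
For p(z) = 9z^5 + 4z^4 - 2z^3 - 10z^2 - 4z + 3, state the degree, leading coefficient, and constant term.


Highest power of z is 5, with coefficient 9. Constant term is 3.
Degree = 5, leading coefficient = 9, constant term = 3


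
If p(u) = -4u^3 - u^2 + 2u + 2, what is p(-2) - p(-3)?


p(-2) = 26
p(-3) = 95
p(-2) - p(-3) = 26 - 95 = -69


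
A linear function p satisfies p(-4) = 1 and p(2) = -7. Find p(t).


p(t) = mt + b. Using p(-4)=1, p(2)=-7:
m = (1 + 7)/(-4 - 2) = 8/-6 = -4/3
b = 1 - m*(-4) = 1 - 16/3 = -13/3
p(t) = -(4/3)t - (13/3)


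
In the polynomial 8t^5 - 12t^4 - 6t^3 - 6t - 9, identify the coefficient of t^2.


Read off the coefficient of t^2: 0


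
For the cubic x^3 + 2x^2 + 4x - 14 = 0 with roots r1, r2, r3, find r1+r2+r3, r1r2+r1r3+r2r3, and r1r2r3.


Monic cubic x^3+bx^2+cx+d=0: sum=-b, pairwise sum=c, product=-d.
b=2, c=4, d=-14
r1+r2+r3 = -2
r1r2+r1r3+r2r3 = 4
r1r2r3 = 14


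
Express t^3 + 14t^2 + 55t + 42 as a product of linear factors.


Try integer roots (divisors of 42). t=-1: p(-1)=0.
Divide out (t + 1): quotient is t^2 + 13t + 42.
Factor the quadratic: (t + 6)(t + 7)
Result: (t + 1)(t + 6)(t + 7)


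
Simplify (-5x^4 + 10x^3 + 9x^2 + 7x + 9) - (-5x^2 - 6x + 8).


Distribute the minus sign:
  (-5x^4 + 10x^3 + 9x^2 + 7x + 9)
- (-5x^2 - 6x + 8)
Negate second polynomial: 5x^2 + 6x - 8
Add: -5x^4 + 10x^3 + 14x^2 + 13x + 1


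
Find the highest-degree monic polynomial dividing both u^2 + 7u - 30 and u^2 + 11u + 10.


Factor each:
  u^2 + 7u - 30 = (u + 10)(u - 3)
  u^2 + 11u + 10 = (u + 10)(u + 1)
Common monic factor: u + 10


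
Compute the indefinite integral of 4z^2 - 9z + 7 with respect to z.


Reverse power rule on each term:
  ∫ 4z^2 dz = (4/3)z^3
  ∫ -9z dz = -(9/2)z^2
  ∫ 7 dz = 7z
F(z) = (4/3)z^3 - (9/2)z^2 + 7z + C


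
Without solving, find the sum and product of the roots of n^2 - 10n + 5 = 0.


For an^2+bn+c=0: sum = -b/a, product = c/a.
a=1, b=-10, c=5
Sum = -(-10)/1 = 10
Product = (5)/1 = 5


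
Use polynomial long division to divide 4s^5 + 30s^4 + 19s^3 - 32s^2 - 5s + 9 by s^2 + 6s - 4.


(4s^5 + 30s^4 + 19s^3 - 32s^2 - 5s + 9) / (s^2 + 6s - 4)
Step 1: 4s^3 * (s^2 + 6s - 4) = 4s^5 + 24s^4 - 16s^3; subtract.
Step 2: 6s^2 * (s^2 + 6s - 4) = 6s^4 + 36s^3 - 24s^2; subtract.
Step 3: -s * (s^2 + 6s - 4) = -s^3 - 6s^2 + 4s; subtract.
Step 4: -2 * (s^2 + 6s - 4) = -2s^2 - 12s + 8; subtract.
Quotient: 4s^3 + 6s^2 - s - 2, Remainder: 3s + 1


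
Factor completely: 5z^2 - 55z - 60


Roots satisfy r1 + r2 = -b/a = 11 and r1*r2 = c/a = -12.
So r1 = 12, r2 = -1.
5z^2 - 55z - 60 = 5(z - r1)(z - r2) = 5(z - 12)(z + 1)
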